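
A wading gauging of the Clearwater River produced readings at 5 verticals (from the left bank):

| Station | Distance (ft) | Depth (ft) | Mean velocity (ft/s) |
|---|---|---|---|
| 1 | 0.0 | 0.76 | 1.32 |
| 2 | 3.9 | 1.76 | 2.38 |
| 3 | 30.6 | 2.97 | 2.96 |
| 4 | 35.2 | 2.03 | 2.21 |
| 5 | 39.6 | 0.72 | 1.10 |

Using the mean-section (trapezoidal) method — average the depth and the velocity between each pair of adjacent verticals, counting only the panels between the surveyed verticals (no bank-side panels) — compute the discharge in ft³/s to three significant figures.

Panel 1-2: Δb = 3.9 ft, d̄ = (0.76+1.76)/2 = 1.26, v̄ = (1.32+2.38)/2 = 1.85 → q = 3.9×1.26×1.85 = 9.091 ft³/s
Panel 2-3: Δb = 26.7 ft, d̄ = (1.76+2.97)/2 = 2.365, v̄ = (2.38+2.96)/2 = 2.67 → q = 26.7×2.365×2.67 = 168.6 ft³/s
Panel 3-4: Δb = 4.6 ft, d̄ = (2.97+2.03)/2 = 2.5, v̄ = (2.96+2.21)/2 = 2.585 → q = 4.6×2.5×2.585 = 29.73 ft³/s
Panel 4-5: Δb = 4.4 ft, d̄ = (2.03+0.72)/2 = 1.375, v̄ = (2.21+1.10)/2 = 1.655 → q = 4.4×1.375×1.655 = 10.01 ft³/s
Q = Σ q = 217.4 ft³/s

217 ft³/s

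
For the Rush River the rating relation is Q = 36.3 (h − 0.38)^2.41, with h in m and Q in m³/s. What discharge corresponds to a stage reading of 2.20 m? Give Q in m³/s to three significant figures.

Q = 36.3 × (2.20 − 0.38)^2.41 = 36.3 × 1.82^2.41 = 153.7 m³/s

154 m³/s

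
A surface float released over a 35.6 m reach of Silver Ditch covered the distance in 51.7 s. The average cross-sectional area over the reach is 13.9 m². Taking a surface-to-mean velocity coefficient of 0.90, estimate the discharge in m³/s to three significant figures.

v_surface = L / t̄ = 35.6 / 51.7 = 0.6886 m/s
v_mean = 0.90 × 0.6886 = 0.6197 m/s
Q = A × v_mean = 13.9 × 0.6197 = 8.614 m³/s

8.61 m³/s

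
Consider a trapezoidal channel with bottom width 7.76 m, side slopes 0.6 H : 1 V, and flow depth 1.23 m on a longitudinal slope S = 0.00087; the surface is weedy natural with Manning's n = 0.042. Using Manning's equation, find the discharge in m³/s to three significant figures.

7.26 m³/s

A = (b + z·y)·y = (7.76 + 0.6×1.23)×1.23 = 10.45 m²
P = b + 2y√(1+z²) = 7.76 + 2×1.23×√(1+0.6²) = 10.63 m
R = A/P = 10.45/10.63 = 0.9834 m
Q = (1/n)·A·R^(2/3)·S^(1/2) = (1/0.042) × 10.45 × 0.9834^(2/3) × 0.00087^(1/2) = 7.259 m³/s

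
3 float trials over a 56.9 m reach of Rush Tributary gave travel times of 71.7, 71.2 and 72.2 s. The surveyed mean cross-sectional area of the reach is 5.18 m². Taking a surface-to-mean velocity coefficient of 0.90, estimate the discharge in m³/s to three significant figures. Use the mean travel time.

t̄ = (71.7 + 71.2 + 72.2) / 3 = 71.7 s
v_surface = L / t̄ = 56.9 / 71.7 = 0.7936 m/s
v_mean = 0.90 × 0.7936 = 0.7142 m/s
Q = A × v_mean = 5.18 × 0.7142 = 3.700 m³/s

3.70 m³/s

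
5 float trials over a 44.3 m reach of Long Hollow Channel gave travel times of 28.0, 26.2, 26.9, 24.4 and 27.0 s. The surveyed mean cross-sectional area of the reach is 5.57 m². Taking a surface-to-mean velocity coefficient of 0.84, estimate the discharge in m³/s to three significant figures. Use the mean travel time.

7.82 m³/s

t̄ = (28.0 + 26.2 + 26.9 + 24.4 + 27.0) / 5 = 26.5 s
v_surface = L / t̄ = 44.3 / 26.5 = 1.672 m/s
v_mean = 0.84 × 1.672 = 1.404 m/s
Q = A × v_mean = 5.57 × 1.404 = 7.822 m³/s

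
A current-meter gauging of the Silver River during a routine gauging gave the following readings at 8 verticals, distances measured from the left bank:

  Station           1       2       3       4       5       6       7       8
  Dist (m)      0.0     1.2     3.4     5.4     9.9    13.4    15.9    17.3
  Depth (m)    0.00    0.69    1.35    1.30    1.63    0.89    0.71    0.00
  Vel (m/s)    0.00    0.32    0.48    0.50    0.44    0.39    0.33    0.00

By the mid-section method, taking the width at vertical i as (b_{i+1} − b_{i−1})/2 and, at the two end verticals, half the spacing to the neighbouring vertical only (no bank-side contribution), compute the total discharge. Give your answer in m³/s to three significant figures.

8.22 m³/s

w_2 = (3.4 − 0.0)/2 = 1.7 m; q_2 = 0.32 × 0.69 × 1.7 = 0.3754 m³/s
w_3 = (5.4 − 1.2)/2 = 2.1 m; q_3 = 0.48 × 1.35 × 2.1 = 1.361 m³/s
w_4 = (9.9 − 3.4)/2 = 3.25 m; q_4 = 0.50 × 1.30 × 3.25 = 2.113 m³/s
w_5 = (13.4 − 5.4)/2 = 4 m; q_5 = 0.44 × 1.63 × 4 = 2.869 m³/s
w_6 = (15.9 − 9.9)/2 = 3 m; q_6 = 0.39 × 0.89 × 3 = 1.041 m³/s
w_7 = (17.3 − 13.4)/2 = 1.95 m; q_7 = 0.33 × 0.71 × 1.95 = 0.4569 m³/s
Stations 1, 8 contribute zero (depth or velocity is 0).
Q = Σ qᵢ = 8.216 m³/s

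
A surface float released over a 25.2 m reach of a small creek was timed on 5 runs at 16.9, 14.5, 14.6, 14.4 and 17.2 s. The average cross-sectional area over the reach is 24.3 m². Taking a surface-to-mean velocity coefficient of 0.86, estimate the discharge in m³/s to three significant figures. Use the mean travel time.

33.9 m³/s

t̄ = (16.9 + 14.5 + 14.6 + 14.4 + 17.2) / 5 = 15.52 s
v_surface = L / t̄ = 25.2 / 15.52 = 1.624 m/s
v_mean = 0.86 × 1.624 = 1.396 m/s
Q = A × v_mean = 24.3 × 1.396 = 33.93 m³/s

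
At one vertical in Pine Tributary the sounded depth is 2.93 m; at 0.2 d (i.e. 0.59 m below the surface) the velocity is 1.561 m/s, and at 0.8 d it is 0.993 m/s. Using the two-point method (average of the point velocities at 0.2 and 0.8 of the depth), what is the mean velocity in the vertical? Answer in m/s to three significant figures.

v̄ = (1.561 + 0.993) / 2 = 1.277 m/s

1.28 m/s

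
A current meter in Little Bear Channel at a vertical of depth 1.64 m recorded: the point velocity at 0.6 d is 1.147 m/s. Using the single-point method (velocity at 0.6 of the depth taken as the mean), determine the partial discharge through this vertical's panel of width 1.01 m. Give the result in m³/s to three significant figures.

1.90 m³/s

v̄ = v₀.₆ = 1.147 m/s
q = v̄ × d × w = 1.147 × 1.64 × 1.01 = 1.900 m³/s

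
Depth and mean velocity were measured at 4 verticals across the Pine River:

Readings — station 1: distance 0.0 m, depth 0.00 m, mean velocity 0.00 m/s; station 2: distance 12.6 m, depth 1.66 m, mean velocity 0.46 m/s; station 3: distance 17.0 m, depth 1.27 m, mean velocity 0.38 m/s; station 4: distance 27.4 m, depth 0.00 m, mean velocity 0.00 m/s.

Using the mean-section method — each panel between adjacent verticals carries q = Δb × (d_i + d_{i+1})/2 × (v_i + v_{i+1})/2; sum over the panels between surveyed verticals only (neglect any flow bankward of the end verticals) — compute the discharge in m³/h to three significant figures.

Panel 1-2: Δb = 12.6 m, d̄ = (0.00+1.66)/2 = 0.83, v̄ = (0.00+0.46)/2 = 0.23 → q = 12.6×0.83×0.23 = 2.405 m³/s
Panel 2-3: Δb = 4.4 m, d̄ = (1.66+1.27)/2 = 1.465, v̄ = (0.46+0.38)/2 = 0.42 → q = 4.4×1.465×0.42 = 2.707 m³/s
Panel 3-4: Δb = 10.4 m, d̄ = (1.27+0.00)/2 = 0.635, v̄ = (0.38+0.00)/2 = 0.19 → q = 10.4×0.635×0.19 = 1.255 m³/s
Q = Σ q = 6.367 m³/s
= 6.367 × 3600 = 22920 m³/h

22900 m³/h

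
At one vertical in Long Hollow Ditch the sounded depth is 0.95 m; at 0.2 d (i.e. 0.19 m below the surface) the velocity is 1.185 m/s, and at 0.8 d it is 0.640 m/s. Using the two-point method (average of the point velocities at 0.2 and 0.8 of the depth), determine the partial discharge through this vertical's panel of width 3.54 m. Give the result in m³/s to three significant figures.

v̄ = (1.185 + 0.640) / 2 = 0.9125 m/s
q = v̄ × d × w = 0.9125 × 0.95 × 3.54 = 3.069 m³/s

3.07 m³/s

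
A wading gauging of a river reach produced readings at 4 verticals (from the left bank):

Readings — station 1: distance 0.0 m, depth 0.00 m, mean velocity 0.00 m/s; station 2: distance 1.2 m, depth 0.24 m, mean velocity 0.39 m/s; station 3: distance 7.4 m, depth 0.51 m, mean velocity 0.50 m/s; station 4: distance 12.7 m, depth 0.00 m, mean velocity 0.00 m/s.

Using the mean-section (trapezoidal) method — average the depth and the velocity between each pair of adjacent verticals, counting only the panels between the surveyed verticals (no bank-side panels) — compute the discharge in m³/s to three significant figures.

Panel 1-2: Δb = 1.2 m, d̄ = (0.00+0.24)/2 = 0.12, v̄ = (0.00+0.39)/2 = 0.195 → q = 1.2×0.12×0.195 = 0.02808 m³/s
Panel 2-3: Δb = 6.2 m, d̄ = (0.24+0.51)/2 = 0.375, v̄ = (0.39+0.50)/2 = 0.445 → q = 6.2×0.375×0.445 = 1.035 m³/s
Panel 3-4: Δb = 5.3 m, d̄ = (0.51+0.00)/2 = 0.255, v̄ = (0.50+0.00)/2 = 0.25 → q = 5.3×0.255×0.25 = 0.3379 m³/s
Q = Σ q = 1.401 m³/s

1.40 m³/s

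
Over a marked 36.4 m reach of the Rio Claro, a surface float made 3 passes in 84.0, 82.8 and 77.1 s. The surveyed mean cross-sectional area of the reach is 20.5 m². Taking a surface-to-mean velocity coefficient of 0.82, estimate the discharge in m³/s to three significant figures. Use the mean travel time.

t̄ = (84.0 + 82.8 + 77.1) / 3 = 81.3 s
v_surface = L / t̄ = 36.4 / 81.3 = 0.4477 m/s
v_mean = 0.82 × 0.4477 = 0.3671 m/s
Q = A × v_mean = 20.5 × 0.3671 = 7.526 m³/s

7.53 m³/s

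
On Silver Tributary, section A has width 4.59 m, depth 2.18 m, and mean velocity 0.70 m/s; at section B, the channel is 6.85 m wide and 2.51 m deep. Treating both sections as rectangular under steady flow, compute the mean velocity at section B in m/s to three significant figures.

0.407 m/s

Q = A₁V₁ = (4.59×2.18) × 0.70 = 7.004 m³/s
A₂ = 6.85 × 2.51 = 17.19 m²
V₂ = Q/A₂ = 7.004/17.19 = 0.4074 m/s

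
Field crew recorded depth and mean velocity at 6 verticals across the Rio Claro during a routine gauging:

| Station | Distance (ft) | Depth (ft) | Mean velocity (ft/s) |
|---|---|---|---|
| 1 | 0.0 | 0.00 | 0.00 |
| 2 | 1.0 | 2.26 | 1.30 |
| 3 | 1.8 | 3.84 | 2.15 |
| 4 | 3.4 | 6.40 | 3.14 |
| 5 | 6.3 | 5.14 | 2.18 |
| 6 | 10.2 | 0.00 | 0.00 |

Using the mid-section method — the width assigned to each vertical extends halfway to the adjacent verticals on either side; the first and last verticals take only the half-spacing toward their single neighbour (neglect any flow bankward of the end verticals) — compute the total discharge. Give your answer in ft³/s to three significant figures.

95.9 ft³/s

w_2 = (1.8 − 0.0)/2 = 0.9 ft; q_2 = 1.30 × 2.26 × 0.9 = 2.644 ft³/s
w_3 = (3.4 − 1.0)/2 = 1.2 ft; q_3 = 2.15 × 3.84 × 1.2 = 9.907 ft³/s
w_4 = (6.3 − 1.8)/2 = 2.25 ft; q_4 = 3.14 × 6.40 × 2.25 = 45.22 ft³/s
w_5 = (10.2 − 3.4)/2 = 3.4 ft; q_5 = 2.18 × 5.14 × 3.4 = 38.10 ft³/s
Stations 1, 6 contribute zero (depth or velocity is 0).
Q = Σ qᵢ = 95.87 ft³/s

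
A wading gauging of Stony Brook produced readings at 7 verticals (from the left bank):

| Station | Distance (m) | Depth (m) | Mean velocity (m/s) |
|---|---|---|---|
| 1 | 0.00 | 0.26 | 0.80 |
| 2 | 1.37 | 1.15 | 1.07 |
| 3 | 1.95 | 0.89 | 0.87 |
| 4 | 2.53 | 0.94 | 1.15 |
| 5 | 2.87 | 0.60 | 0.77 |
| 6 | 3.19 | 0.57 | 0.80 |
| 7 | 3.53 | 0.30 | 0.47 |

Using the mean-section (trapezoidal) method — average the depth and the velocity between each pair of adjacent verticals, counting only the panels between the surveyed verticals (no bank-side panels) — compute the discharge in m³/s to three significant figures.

Panel 1-2: Δb = 1.37 m, d̄ = (0.26+1.15)/2 = 0.705, v̄ = (0.80+1.07)/2 = 0.935 → q = 1.37×0.705×0.935 = 0.9031 m³/s
Panel 2-3: Δb = 0.58 m, d̄ = (1.15+0.89)/2 = 1.02, v̄ = (1.07+0.87)/2 = 0.97 → q = 0.58×1.02×0.97 = 0.5739 m³/s
Panel 3-4: Δb = 0.58 m, d̄ = (0.89+0.94)/2 = 0.915, v̄ = (0.87+1.15)/2 = 1.01 → q = 0.58×0.915×1.01 = 0.5360 m³/s
Panel 4-5: Δb = 0.34 m, d̄ = (0.94+0.60)/2 = 0.77, v̄ = (1.15+0.77)/2 = 0.96 → q = 0.34×0.77×0.96 = 0.2513 m³/s
Panel 5-6: Δb = 0.32 m, d̄ = (0.60+0.57)/2 = 0.585, v̄ = (0.77+0.80)/2 = 0.785 → q = 0.32×0.585×0.785 = 0.1470 m³/s
Panel 6-7: Δb = 0.34 m, d̄ = (0.57+0.30)/2 = 0.435, v̄ = (0.80+0.47)/2 = 0.635 → q = 0.34×0.435×0.635 = 0.09392 m³/s
Q = Σ q = 2.505 m³/s

2.51 m³/s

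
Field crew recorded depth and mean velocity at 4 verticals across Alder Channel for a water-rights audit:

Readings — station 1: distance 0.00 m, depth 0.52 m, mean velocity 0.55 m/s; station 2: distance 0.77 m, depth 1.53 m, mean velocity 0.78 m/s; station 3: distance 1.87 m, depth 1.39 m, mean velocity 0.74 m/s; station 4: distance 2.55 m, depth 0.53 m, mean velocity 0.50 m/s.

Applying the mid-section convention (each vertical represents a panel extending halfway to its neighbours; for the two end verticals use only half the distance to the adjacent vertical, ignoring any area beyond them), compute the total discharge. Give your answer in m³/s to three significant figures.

2.23 m³/s

w_1 = (0.77 − 0.00)/2 = 0.385 m; q_1 = 0.55 × 0.52 × 0.385 = 0.1101 m³/s
w_2 = (1.87 − 0.00)/2 = 0.935 m; q_2 = 0.78 × 1.53 × 0.935 = 1.116 m³/s
w_3 = (2.55 − 0.77)/2 = 0.89 m; q_3 = 0.74 × 1.39 × 0.89 = 0.9155 m³/s
w_4 = (2.55 − 1.87)/2 = 0.34 m; q_4 = 0.50 × 0.53 × 0.34 = 0.09010 m³/s
Q = Σ qᵢ = 2.231 m³/s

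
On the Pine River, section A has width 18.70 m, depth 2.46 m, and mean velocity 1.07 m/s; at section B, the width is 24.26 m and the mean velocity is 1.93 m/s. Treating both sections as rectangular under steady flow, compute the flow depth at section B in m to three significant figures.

Q = A₁V₁ = (18.70×2.46) × 1.07 = 49.22 m³/s
d₂ = Q/(b₂ V₂) = 49.22/(24.26×1.93) = 1.051 m

1.05 m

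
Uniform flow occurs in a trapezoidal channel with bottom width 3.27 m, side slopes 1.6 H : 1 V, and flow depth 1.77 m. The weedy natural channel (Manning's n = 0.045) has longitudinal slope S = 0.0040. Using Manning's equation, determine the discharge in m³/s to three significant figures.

A = (b + z·y)·y = (3.27 + 1.6×1.77)×1.77 = 10.80 m²
P = b + 2y√(1+z²) = 3.27 + 2×1.77×√(1+1.6²) = 9.949 m
R = A/P = 10.80/9.949 = 1.086 m
Q = (1/n)·A·R^(2/3)·S^(1/2) = (1/0.045) × 10.80 × 1.086^(2/3) × 0.0040^(1/2) = 16.03 m³/s

16.0 m³/s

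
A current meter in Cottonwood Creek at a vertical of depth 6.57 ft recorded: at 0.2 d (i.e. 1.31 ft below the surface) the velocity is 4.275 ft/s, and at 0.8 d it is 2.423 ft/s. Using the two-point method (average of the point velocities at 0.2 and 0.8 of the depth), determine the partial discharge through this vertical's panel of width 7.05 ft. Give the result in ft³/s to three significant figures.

v̄ = (4.275 + 2.423) / 2 = 3.349 ft/s
q = v̄ × d × w = 3.349 × 6.57 × 7.05 = 155.1 ft³/s

155 ft³/s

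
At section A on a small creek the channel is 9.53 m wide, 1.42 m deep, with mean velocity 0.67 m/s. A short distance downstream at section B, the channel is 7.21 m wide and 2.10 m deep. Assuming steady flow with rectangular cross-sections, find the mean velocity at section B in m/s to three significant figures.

Q = A₁V₁ = (9.53×1.42) × 0.67 = 9.067 m³/s
A₂ = 7.21 × 2.10 = 15.14 m²
V₂ = Q/A₂ = 9.067/15.14 = 0.5988 m/s

0.599 m/s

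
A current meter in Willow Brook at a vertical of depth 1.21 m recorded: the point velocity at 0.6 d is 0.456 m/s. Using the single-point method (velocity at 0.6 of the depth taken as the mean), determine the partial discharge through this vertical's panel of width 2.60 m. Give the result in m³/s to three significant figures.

v̄ = v₀.₆ = 0.456 m/s
q = v̄ × d × w = 0.4560 × 1.21 × 2.60 = 1.435 m³/s

1.43 m³/s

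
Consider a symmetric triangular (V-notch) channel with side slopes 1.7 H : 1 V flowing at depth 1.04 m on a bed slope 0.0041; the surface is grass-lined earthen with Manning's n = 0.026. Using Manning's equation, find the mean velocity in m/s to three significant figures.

A = z·y² = 1.7×1.04² = 1.839 m²
P = 2y√(1+z²) = 2×1.04×√(1+1.7²) = 4.102 m
R = A/P = 1.839/4.102 = 0.4482 m
Q = (1/n)·A·R^(2/3)·S^(1/2) = (1/0.026) × 1.839 × 0.4482^(2/3) × 0.0041^(1/2) = 2.652 m³/s
V = Q/A = 2.652/1.839 = 1.442 m/s

1.44 m/s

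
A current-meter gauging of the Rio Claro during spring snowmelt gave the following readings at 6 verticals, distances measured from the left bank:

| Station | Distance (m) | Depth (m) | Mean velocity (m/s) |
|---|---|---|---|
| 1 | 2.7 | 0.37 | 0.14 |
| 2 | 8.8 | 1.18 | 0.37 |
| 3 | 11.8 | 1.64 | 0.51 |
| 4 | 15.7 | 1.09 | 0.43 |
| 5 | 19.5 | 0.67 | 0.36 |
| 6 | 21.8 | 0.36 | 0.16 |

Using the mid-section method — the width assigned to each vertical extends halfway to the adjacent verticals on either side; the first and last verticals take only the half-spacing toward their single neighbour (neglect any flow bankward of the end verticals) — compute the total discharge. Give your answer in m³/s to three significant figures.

w_1 = (8.8 − 2.7)/2 = 3.05 m; q_1 = 0.14 × 0.37 × 3.05 = 0.1580 m³/s
w_2 = (11.8 − 2.7)/2 = 4.55 m; q_2 = 0.37 × 1.18 × 4.55 = 1.987 m³/s
w_3 = (15.7 − 8.8)/2 = 3.45 m; q_3 = 0.51 × 1.64 × 3.45 = 2.886 m³/s
w_4 = (19.5 − 11.8)/2 = 3.85 m; q_4 = 0.43 × 1.09 × 3.85 = 1.804 m³/s
w_5 = (21.8 − 15.7)/2 = 3.05 m; q_5 = 0.36 × 0.67 × 3.05 = 0.7357 m³/s
w_6 = (21.8 − 19.5)/2 = 1.15 m; q_6 = 0.16 × 0.36 × 1.15 = 0.06624 m³/s
Q = Σ qᵢ = 7.636 m³/s

7.64 m³/s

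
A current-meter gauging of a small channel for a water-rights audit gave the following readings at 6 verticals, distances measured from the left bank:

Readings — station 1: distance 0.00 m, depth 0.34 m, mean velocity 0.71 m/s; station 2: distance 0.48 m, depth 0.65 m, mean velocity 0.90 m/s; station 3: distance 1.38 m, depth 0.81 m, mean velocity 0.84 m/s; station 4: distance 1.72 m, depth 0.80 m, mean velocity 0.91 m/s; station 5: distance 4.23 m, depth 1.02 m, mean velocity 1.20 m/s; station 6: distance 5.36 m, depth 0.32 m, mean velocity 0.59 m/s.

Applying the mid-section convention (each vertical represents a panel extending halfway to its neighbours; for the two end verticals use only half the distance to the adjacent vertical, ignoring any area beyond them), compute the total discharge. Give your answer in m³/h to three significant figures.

15300 m³/h

w_1 = (0.48 − 0.00)/2 = 0.24 m; q_1 = 0.71 × 0.34 × 0.24 = 0.05794 m³/s
w_2 = (1.38 − 0.00)/2 = 0.69 m; q_2 = 0.90 × 0.65 × 0.69 = 0.4037 m³/s
w_3 = (1.72 − 0.48)/2 = 0.62 m; q_3 = 0.84 × 0.81 × 0.62 = 0.4218 m³/s
w_4 = (4.23 − 1.38)/2 = 1.425 m; q_4 = 0.91 × 0.80 × 1.425 = 1.037 m³/s
w_5 = (5.36 − 1.72)/2 = 1.82 m; q_5 = 1.20 × 1.02 × 1.82 = 2.228 m³/s
w_6 = (5.36 − 4.23)/2 = 0.565 m; q_6 = 0.59 × 0.32 × 0.565 = 0.1067 m³/s
Q = Σ qᵢ = 4.255 m³/s
= 4.255 × 3600 = 15320 m³/h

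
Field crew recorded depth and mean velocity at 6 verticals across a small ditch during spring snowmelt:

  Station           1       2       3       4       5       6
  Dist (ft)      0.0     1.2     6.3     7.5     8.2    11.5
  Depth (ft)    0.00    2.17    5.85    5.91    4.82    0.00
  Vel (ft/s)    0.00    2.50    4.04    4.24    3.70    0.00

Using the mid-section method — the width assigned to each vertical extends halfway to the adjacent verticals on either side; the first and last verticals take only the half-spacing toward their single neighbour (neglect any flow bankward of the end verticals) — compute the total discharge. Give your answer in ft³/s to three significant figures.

151 ft³/s

w_2 = (6.3 − 0.0)/2 = 3.15 ft; q_2 = 2.50 × 2.17 × 3.15 = 17.09 ft³/s
w_3 = (7.5 − 1.2)/2 = 3.15 ft; q_3 = 4.04 × 5.85 × 3.15 = 74.45 ft³/s
w_4 = (8.2 − 6.3)/2 = 0.95 ft; q_4 = 4.24 × 5.91 × 0.95 = 23.81 ft³/s
w_5 = (11.5 − 7.5)/2 = 2 ft; q_5 = 3.70 × 4.82 × 2 = 35.67 ft³/s
Stations 1, 6 contribute zero (depth or velocity is 0).
Q = Σ qᵢ = 151.0 ft³/s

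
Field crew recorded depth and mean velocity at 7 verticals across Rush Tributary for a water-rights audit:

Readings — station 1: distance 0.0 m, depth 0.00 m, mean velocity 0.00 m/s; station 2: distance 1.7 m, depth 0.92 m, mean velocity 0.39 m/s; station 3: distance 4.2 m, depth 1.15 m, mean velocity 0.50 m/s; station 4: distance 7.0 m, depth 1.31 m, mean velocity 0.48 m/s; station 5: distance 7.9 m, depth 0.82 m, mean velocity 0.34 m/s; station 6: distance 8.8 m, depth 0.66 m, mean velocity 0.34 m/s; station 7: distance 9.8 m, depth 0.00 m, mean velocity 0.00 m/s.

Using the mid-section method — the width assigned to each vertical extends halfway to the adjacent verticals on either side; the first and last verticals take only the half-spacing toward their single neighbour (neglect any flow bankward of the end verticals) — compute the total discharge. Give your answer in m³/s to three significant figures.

w_2 = (4.2 − 0.0)/2 = 2.1 m; q_2 = 0.39 × 0.92 × 2.1 = 0.7535 m³/s
w_3 = (7.0 − 1.7)/2 = 2.65 m; q_3 = 0.50 × 1.15 × 2.65 = 1.524 m³/s
w_4 = (7.9 − 4.2)/2 = 1.85 m; q_4 = 0.48 × 1.31 × 1.85 = 1.163 m³/s
w_5 = (8.8 − 7.0)/2 = 0.9 m; q_5 = 0.34 × 0.82 × 0.9 = 0.2509 m³/s
w_6 = (9.8 − 7.9)/2 = 0.95 m; q_6 = 0.34 × 0.66 × 0.95 = 0.2132 m³/s
Stations 1, 7 contribute zero (depth or velocity is 0).
Q = Σ qᵢ = 3.905 m³/s

3.90 m³/s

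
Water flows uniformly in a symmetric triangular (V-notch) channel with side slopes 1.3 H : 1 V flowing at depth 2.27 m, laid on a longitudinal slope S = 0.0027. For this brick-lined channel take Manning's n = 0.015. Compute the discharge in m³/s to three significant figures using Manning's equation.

21.6 m³/s

A = z·y² = 1.3×2.27² = 6.699 m²
P = 2y√(1+z²) = 2×2.27×√(1+1.3²) = 7.446 m
R = A/P = 6.699/7.446 = 0.8996 m
Q = (1/n)·A·R^(2/3)·S^(1/2) = (1/0.015) × 6.699 × 0.8996^(2/3) × 0.0027^(1/2) = 21.63 m³/s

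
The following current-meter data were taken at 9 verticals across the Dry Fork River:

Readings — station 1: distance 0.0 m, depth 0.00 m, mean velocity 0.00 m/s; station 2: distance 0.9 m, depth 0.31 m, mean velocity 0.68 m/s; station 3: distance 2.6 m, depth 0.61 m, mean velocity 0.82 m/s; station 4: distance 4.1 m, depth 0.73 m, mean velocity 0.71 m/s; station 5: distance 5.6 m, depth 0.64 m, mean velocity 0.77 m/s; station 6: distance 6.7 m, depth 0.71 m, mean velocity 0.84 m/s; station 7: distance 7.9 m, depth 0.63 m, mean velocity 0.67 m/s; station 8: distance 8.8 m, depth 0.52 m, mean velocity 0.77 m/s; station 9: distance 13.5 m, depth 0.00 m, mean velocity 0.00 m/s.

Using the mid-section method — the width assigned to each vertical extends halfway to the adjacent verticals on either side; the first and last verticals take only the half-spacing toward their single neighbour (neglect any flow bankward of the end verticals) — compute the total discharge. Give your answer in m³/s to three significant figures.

w_2 = (2.6 − 0.0)/2 = 1.3 m; q_2 = 0.68 × 0.31 × 1.3 = 0.2740 m³/s
w_3 = (4.1 − 0.9)/2 = 1.6 m; q_3 = 0.82 × 0.61 × 1.6 = 0.8003 m³/s
w_4 = (5.6 − 2.6)/2 = 1.5 m; q_4 = 0.71 × 0.73 × 1.5 = 0.7775 m³/s
w_5 = (6.7 − 4.1)/2 = 1.3 m; q_5 = 0.77 × 0.64 × 1.3 = 0.6406 m³/s
w_6 = (7.9 − 5.6)/2 = 1.15 m; q_6 = 0.84 × 0.71 × 1.15 = 0.6859 m³/s
w_7 = (8.8 − 6.7)/2 = 1.05 m; q_7 = 0.67 × 0.63 × 1.05 = 0.4432 m³/s
w_8 = (13.5 − 7.9)/2 = 2.8 m; q_8 = 0.77 × 0.52 × 2.8 = 1.121 m³/s
Stations 1, 9 contribute zero (depth or velocity is 0).
Q = Σ qᵢ = 4.743 m³/s

4.74 m³/s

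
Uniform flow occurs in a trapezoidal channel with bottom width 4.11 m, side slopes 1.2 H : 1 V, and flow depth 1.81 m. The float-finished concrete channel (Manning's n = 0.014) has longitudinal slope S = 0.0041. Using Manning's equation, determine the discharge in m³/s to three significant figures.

A = (b + z·y)·y = (4.11 + 1.2×1.81)×1.81 = 11.37 m²
P = b + 2y√(1+z²) = 4.11 + 2×1.81×√(1+1.2²) = 9.765 m
R = A/P = 11.37/9.765 = 1.164 m
Q = (1/n)·A·R^(2/3)·S^(1/2) = (1/0.014) × 11.37 × 1.164^(2/3) × 0.0041^(1/2) = 57.56 m³/s

57.6 m³/s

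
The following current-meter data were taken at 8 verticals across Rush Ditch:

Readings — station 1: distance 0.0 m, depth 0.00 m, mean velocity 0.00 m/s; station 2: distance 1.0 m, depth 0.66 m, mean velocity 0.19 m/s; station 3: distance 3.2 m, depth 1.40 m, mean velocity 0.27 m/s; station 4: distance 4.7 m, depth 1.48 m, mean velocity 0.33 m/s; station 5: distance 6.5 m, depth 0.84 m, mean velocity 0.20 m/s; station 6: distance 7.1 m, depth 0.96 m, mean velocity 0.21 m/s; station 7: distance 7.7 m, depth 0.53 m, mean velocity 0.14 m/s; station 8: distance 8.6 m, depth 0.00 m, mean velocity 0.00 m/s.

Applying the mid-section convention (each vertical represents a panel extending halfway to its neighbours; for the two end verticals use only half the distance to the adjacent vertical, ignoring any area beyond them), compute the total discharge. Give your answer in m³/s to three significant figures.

w_2 = (3.2 − 0.0)/2 = 1.6 m; q_2 = 0.19 × 0.66 × 1.6 = 0.2006 m³/s
w_3 = (4.7 − 1.0)/2 = 1.85 m; q_3 = 0.27 × 1.40 × 1.85 = 0.6993 m³/s
w_4 = (6.5 − 3.2)/2 = 1.65 m; q_4 = 0.33 × 1.48 × 1.65 = 0.8059 m³/s
w_5 = (7.1 − 4.7)/2 = 1.2 m; q_5 = 0.20 × 0.84 × 1.2 = 0.2016 m³/s
w_6 = (7.7 − 6.5)/2 = 0.6 m; q_6 = 0.21 × 0.96 × 0.6 = 0.1210 m³/s
w_7 = (8.6 − 7.1)/2 = 0.75 m; q_7 = 0.14 × 0.53 × 0.75 = 0.05565 m³/s
Stations 1, 8 contribute zero (depth or velocity is 0).
Q = Σ qᵢ = 2.084 m³/s

2.08 m³/s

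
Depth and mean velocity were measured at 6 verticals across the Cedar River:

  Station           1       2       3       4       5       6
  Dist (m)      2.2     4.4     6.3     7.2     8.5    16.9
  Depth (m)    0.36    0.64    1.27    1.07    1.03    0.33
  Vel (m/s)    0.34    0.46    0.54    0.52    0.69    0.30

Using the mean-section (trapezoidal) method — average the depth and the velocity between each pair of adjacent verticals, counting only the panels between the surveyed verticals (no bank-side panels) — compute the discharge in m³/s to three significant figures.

Panel 1-2: Δb = 2.2 m, d̄ = (0.36+0.64)/2 = 0.5, v̄ = (0.34+0.46)/2 = 0.4 → q = 2.2×0.5×0.4 = 0.4400 m³/s
Panel 2-3: Δb = 1.9 m, d̄ = (0.64+1.27)/2 = 0.955, v̄ = (0.46+0.54)/2 = 0.5 → q = 1.9×0.955×0.5 = 0.9073 m³/s
Panel 3-4: Δb = 0.9 m, d̄ = (1.27+1.07)/2 = 1.17, v̄ = (0.54+0.52)/2 = 0.53 → q = 0.9×1.17×0.53 = 0.5581 m³/s
Panel 4-5: Δb = 1.3 m, d̄ = (1.07+1.03)/2 = 1.05, v̄ = (0.52+0.69)/2 = 0.605 → q = 1.3×1.05×0.605 = 0.8258 m³/s
Panel 5-6: Δb = 8.4 m, d̄ = (1.03+0.33)/2 = 0.68, v̄ = (0.69+0.30)/2 = 0.495 → q = 8.4×0.68×0.495 = 2.827 m³/s
Q = Σ q = 5.559 m³/s

5.56 m³/s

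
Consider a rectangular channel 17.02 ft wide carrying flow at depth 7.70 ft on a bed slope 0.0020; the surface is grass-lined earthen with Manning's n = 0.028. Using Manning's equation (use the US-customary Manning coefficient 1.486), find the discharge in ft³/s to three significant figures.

789 ft³/s

A = b·y = 17.02 × 7.70 = 131.1 ft²
P = b + 2y = 17.02 + 2×7.70 = 32.42 ft
R = A/P = 131.1/32.42 = 4.042 ft
Q = (1.486/n)·A·R^(2/3)·S^(1/2) = (1.486/0.028) × 131.1 × 4.042^(2/3) × 0.0020^(1/2) = 789.3 ft³/s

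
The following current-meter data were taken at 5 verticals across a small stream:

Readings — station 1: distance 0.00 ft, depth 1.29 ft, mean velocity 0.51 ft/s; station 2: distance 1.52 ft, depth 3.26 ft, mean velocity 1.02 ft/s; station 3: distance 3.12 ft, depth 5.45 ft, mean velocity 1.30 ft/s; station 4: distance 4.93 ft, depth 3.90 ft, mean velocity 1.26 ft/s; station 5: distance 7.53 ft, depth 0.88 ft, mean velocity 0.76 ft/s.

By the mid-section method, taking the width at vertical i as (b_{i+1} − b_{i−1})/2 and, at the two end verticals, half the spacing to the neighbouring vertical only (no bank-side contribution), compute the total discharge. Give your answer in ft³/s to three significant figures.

29.5 ft³/s

w_1 = (1.52 − 0.00)/2 = 0.76 ft; q_1 = 0.51 × 1.29 × 0.76 = 0.5000 ft³/s
w_2 = (3.12 − 0.00)/2 = 1.56 ft; q_2 = 1.02 × 3.26 × 1.56 = 5.187 ft³/s
w_3 = (4.93 − 1.52)/2 = 1.705 ft; q_3 = 1.30 × 5.45 × 1.705 = 12.08 ft³/s
w_4 = (7.53 − 3.12)/2 = 2.205 ft; q_4 = 1.26 × 3.90 × 2.205 = 10.84 ft³/s
w_5 = (7.53 − 4.93)/2 = 1.3 ft; q_5 = 0.76 × 0.88 × 1.3 = 0.8694 ft³/s
Q = Σ qᵢ = 29.47 ft³/s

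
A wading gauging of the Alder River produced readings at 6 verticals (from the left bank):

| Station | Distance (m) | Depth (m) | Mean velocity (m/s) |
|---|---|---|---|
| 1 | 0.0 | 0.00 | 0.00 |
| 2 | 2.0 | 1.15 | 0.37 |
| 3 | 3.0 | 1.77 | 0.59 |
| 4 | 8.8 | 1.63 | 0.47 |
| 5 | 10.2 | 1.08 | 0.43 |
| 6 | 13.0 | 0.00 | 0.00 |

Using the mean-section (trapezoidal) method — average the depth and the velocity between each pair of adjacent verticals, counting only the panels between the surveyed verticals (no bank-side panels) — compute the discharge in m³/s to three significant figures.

Panel 1-2: Δb = 2 m, d̄ = (0.00+1.15)/2 = 0.575, v̄ = (0.00+0.37)/2 = 0.185 → q = 2×0.575×0.185 = 0.2128 m³/s
Panel 2-3: Δb = 1 m, d̄ = (1.15+1.77)/2 = 1.46, v̄ = (0.37+0.59)/2 = 0.48 → q = 1×1.46×0.48 = 0.7008 m³/s
Panel 3-4: Δb = 5.8 m, d̄ = (1.77+1.63)/2 = 1.7, v̄ = (0.59+0.47)/2 = 0.53 → q = 5.8×1.7×0.53 = 5.226 m³/s
Panel 4-5: Δb = 1.4 m, d̄ = (1.63+1.08)/2 = 1.355, v̄ = (0.47+0.43)/2 = 0.45 → q = 1.4×1.355×0.45 = 0.8537 m³/s
Panel 5-6: Δb = 2.8 m, d̄ = (1.08+0.00)/2 = 0.54, v̄ = (0.43+0.00)/2 = 0.215 → q = 2.8×0.54×0.215 = 0.3251 m³/s
Q = Σ q = 7.318 m³/s

7.32 m³/s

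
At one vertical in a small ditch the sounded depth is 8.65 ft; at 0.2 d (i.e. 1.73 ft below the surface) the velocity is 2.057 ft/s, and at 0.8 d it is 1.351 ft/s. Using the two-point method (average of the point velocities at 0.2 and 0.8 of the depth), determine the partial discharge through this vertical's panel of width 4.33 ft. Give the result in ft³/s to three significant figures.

v̄ = (2.057 + 1.351) / 2 = 1.704 ft/s
q = v̄ × d × w = 1.704 × 8.65 × 4.33 = 63.82 ft³/s

63.8 ft³/s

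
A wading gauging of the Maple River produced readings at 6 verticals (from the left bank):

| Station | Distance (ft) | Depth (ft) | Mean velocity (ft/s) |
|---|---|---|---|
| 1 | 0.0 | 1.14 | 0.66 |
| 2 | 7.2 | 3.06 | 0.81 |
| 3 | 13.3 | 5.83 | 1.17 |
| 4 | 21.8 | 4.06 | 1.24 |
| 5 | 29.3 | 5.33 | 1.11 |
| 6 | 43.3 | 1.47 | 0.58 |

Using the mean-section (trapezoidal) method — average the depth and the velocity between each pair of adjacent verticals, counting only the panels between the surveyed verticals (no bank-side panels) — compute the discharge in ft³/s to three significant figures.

Panel 1-2: Δb = 7.2 ft, d̄ = (1.14+3.06)/2 = 2.1, v̄ = (0.66+0.81)/2 = 0.735 → q = 7.2×2.1×0.735 = 11.11 ft³/s
Panel 2-3: Δb = 6.1 ft, d̄ = (3.06+5.83)/2 = 4.445, v̄ = (0.81+1.17)/2 = 0.99 → q = 6.1×4.445×0.99 = 26.84 ft³/s
Panel 3-4: Δb = 8.5 ft, d̄ = (5.83+4.06)/2 = 4.945, v̄ = (1.17+1.24)/2 = 1.205 → q = 8.5×4.945×1.205 = 50.65 ft³/s
Panel 4-5: Δb = 7.5 ft, d̄ = (4.06+5.33)/2 = 4.695, v̄ = (1.24+1.11)/2 = 1.175 → q = 7.5×4.695×1.175 = 41.37 ft³/s
Panel 5-6: Δb = 14 ft, d̄ = (5.33+1.47)/2 = 3.4, v̄ = (1.11+0.58)/2 = 0.845 → q = 14×3.4×0.845 = 40.22 ft³/s
Q = Σ q = 170.2 ft³/s

170 ft³/s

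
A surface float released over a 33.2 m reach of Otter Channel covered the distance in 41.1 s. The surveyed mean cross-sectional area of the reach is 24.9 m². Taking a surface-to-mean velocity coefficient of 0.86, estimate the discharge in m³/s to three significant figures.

v_surface = L / t̄ = 33.2 / 41.1 = 0.8078 m/s
v_mean = 0.86 × 0.8078 = 0.6947 m/s
Q = A × v_mean = 24.9 × 0.6947 = 17.30 m³/s

17.3 m³/s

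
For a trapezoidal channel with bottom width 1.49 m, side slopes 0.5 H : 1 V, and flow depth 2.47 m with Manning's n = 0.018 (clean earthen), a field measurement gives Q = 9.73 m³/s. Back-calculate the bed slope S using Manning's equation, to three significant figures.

A = (b + z·y)·y = (1.49 + 0.5×2.47)×2.47 = 6.731 m²
P = b + 2y√(1+z²) = 1.49 + 2×2.47×√(1+0.5²) = 7.013 m
R = A/P = 6.731/7.013 = 0.9597 m
S = (Q·n / (1·A·R^(2/3)))² = (9.73×0.018 / (1×6.731×0.9730))² = 0.0007152

0.000715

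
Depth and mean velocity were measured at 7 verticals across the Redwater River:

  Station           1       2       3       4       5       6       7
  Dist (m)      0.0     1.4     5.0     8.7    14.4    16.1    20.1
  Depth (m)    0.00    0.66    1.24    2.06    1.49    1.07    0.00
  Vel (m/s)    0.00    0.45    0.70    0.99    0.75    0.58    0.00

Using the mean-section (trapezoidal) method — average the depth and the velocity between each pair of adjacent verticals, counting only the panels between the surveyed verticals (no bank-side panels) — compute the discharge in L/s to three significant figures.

18100 L/s

Panel 1-2: Δb = 1.4 m, d̄ = (0.00+0.66)/2 = 0.33, v̄ = (0.00+0.45)/2 = 0.225 → q = 1.4×0.33×0.225 = 0.1040 m³/s
Panel 2-3: Δb = 3.6 m, d̄ = (0.66+1.24)/2 = 0.95, v̄ = (0.45+0.70)/2 = 0.575 → q = 3.6×0.95×0.575 = 1.967 m³/s
Panel 3-4: Δb = 3.7 m, d̄ = (1.24+2.06)/2 = 1.65, v̄ = (0.70+0.99)/2 = 0.845 → q = 3.7×1.65×0.845 = 5.159 m³/s
Panel 4-5: Δb = 5.7 m, d̄ = (2.06+1.49)/2 = 1.775, v̄ = (0.99+0.75)/2 = 0.87 → q = 5.7×1.775×0.87 = 8.802 m³/s
Panel 5-6: Δb = 1.7 m, d̄ = (1.49+1.07)/2 = 1.28, v̄ = (0.75+0.58)/2 = 0.665 → q = 1.7×1.28×0.665 = 1.447 m³/s
Panel 6-7: Δb = 4 m, d̄ = (1.07+0.00)/2 = 0.535, v̄ = (0.58+0.00)/2 = 0.29 → q = 4×0.535×0.29 = 0.6206 m³/s
Q = Σ q = 18.10 m³/s
= 18.10 × 1000 = 18100 L/s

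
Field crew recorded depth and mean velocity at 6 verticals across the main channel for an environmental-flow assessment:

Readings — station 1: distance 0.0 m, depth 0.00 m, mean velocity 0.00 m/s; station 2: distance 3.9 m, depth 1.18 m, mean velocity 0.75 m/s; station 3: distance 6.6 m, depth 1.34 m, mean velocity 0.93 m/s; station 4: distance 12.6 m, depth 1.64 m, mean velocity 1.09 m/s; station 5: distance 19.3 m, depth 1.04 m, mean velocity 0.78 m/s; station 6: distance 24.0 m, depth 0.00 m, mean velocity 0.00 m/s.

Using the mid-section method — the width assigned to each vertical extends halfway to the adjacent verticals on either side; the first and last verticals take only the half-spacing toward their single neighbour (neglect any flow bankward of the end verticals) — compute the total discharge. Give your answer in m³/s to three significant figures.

w_2 = (6.6 − 0.0)/2 = 3.3 m; q_2 = 0.75 × 1.18 × 3.3 = 2.921 m³/s
w_3 = (12.6 − 3.9)/2 = 4.35 m; q_3 = 0.93 × 1.34 × 4.35 = 5.421 m³/s
w_4 = (19.3 − 6.6)/2 = 6.35 m; q_4 = 1.09 × 1.64 × 6.35 = 11.35 m³/s
w_5 = (24.0 − 12.6)/2 = 5.7 m; q_5 = 0.78 × 1.04 × 5.7 = 4.624 m³/s
Stations 1, 6 contribute zero (depth or velocity is 0).
Q = Σ qᵢ = 24.32 m³/s

24.3 m³/s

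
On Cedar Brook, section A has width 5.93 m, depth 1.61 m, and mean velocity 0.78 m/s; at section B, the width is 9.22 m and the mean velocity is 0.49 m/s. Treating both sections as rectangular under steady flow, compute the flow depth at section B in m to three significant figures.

Q = A₁V₁ = (5.93×1.61) × 0.78 = 7.447 m³/s
d₂ = Q/(b₂ V₂) = 7.447/(9.22×0.49) = 1.648 m

1.65 m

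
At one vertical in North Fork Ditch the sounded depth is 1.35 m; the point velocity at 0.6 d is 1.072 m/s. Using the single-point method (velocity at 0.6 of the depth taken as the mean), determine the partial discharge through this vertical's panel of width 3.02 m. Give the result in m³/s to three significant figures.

4.37 m³/s

v̄ = v₀.₆ = 1.072 m/s
q = v̄ × d × w = 1.072 × 1.35 × 3.02 = 4.371 m³/s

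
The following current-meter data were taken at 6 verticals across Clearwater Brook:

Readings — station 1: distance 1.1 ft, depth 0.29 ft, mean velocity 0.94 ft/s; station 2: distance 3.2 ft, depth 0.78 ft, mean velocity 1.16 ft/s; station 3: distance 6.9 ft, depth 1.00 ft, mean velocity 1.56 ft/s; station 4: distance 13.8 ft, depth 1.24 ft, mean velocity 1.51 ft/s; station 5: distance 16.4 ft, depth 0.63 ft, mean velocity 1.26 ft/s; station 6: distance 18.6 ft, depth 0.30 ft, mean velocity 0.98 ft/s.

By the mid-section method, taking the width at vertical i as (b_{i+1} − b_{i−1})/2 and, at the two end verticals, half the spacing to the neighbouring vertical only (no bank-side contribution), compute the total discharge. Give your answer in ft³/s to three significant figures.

22.3 ft³/s

w_1 = (3.2 − 1.1)/2 = 1.05 ft; q_1 = 0.94 × 0.29 × 1.05 = 0.2862 ft³/s
w_2 = (6.9 − 1.1)/2 = 2.9 ft; q_2 = 1.16 × 0.78 × 2.9 = 2.624 ft³/s
w_3 = (13.8 − 3.2)/2 = 5.3 ft; q_3 = 1.56 × 1.00 × 5.3 = 8.268 ft³/s
w_4 = (16.4 − 6.9)/2 = 4.75 ft; q_4 = 1.51 × 1.24 × 4.75 = 8.894 ft³/s
w_5 = (18.6 − 13.8)/2 = 2.4 ft; q_5 = 1.26 × 0.63 × 2.4 = 1.905 ft³/s
w_6 = (18.6 − 16.4)/2 = 1.1 ft; q_6 = 0.98 × 0.30 × 1.1 = 0.3234 ft³/s
Q = Σ qᵢ = 22.30 ft³/s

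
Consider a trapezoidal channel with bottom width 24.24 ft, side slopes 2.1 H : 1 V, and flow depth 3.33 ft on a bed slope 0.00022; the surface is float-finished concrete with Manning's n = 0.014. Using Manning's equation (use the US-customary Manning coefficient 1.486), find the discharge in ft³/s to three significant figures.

311 ft³/s

A = (b + z·y)·y = (24.24 + 2.1×3.33)×3.33 = 104.0 ft²
P = b + 2y√(1+z²) = 24.24 + 2×3.33×√(1+2.1²) = 39.73 ft
R = A/P = 104.0/39.73 = 2.618 ft
Q = (1.486/n)·A·R^(2/3)·S^(1/2) = (1.486/0.014) × 104.0 × 2.618^(2/3) × 0.00022^(1/2) = 311.0 ft³/s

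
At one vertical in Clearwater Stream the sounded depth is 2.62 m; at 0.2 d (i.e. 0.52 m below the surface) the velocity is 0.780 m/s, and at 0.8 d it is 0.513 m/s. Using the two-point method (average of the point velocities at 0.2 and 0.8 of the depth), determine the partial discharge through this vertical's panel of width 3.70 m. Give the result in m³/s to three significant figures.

v̄ = (0.780 + 0.513) / 2 = 0.6465 m/s
q = v̄ × d × w = 0.6465 × 2.62 × 3.70 = 6.267 m³/s

6.27 m³/s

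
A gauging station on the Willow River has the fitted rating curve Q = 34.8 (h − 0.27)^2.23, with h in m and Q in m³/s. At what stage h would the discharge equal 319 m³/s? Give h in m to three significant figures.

2.97 m

h − h₀ = (Q/C)^(1/b) = (319/34.8)^(1/2.23) = 2.701 m
h = 0.27 + 2.701 = 2.971 m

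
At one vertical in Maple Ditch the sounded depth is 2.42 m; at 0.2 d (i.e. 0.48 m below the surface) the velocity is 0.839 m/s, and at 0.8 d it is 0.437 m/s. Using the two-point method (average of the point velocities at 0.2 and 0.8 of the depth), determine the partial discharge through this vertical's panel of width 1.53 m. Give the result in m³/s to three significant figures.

v̄ = (0.839 + 0.437) / 2 = 0.6380 m/s
q = v̄ × d × w = 0.6380 × 2.42 × 1.53 = 2.362 m³/s

2.36 m³/s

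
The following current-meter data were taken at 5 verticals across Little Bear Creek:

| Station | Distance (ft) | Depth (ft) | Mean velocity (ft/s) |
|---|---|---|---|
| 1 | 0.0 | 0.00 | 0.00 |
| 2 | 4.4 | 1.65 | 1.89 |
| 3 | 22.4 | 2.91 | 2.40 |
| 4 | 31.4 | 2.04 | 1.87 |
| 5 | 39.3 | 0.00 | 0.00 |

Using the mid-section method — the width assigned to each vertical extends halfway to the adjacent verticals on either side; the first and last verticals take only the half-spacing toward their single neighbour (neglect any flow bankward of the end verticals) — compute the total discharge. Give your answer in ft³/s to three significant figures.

161 ft³/s

w_2 = (22.4 − 0.0)/2 = 11.2 ft; q_2 = 1.89 × 1.65 × 11.2 = 34.93 ft³/s
w_3 = (31.4 − 4.4)/2 = 13.5 ft; q_3 = 2.40 × 2.91 × 13.5 = 94.28 ft³/s
w_4 = (39.3 − 22.4)/2 = 8.45 ft; q_4 = 1.87 × 2.04 × 8.45 = 32.24 ft³/s
Stations 1, 5 contribute zero (depth or velocity is 0).
Q = Σ qᵢ = 161.4 ft³/s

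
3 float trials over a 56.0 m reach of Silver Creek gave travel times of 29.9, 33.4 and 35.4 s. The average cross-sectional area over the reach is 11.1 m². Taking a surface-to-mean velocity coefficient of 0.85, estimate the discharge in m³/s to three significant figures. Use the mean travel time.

t̄ = (29.9 + 33.4 + 35.4) / 3 = 32.9 s
v_surface = L / t̄ = 56.0 / 32.9 = 1.702 m/s
v_mean = 0.85 × 1.702 = 1.447 m/s
Q = A × v_mean = 11.1 × 1.447 = 16.06 m³/s

16.1 m³/s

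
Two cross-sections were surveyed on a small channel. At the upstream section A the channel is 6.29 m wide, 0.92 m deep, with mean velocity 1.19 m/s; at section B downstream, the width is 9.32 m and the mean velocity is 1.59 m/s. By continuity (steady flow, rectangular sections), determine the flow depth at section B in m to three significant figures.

Q = A₁V₁ = (6.29×0.92) × 1.19 = 6.886 m³/s
d₂ = Q/(b₂ V₂) = 6.886/(9.32×1.59) = 0.4647 m

0.465 m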